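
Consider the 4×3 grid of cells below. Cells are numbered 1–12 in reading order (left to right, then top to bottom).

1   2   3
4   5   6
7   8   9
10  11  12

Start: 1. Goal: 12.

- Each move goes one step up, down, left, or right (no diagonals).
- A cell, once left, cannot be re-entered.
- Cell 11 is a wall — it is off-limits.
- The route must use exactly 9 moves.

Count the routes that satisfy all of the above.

Need simple routes of exactly 9 moves from 1 to 12 (Manhattan distance 5, so 2 moves are spent on a detour and 2 undoing it).
Enumerating: 1 4 7 8 5 2 3 6 9 12 | 1 2 3 6 5 4 7 8 9 12.
That gives 2 routes.

2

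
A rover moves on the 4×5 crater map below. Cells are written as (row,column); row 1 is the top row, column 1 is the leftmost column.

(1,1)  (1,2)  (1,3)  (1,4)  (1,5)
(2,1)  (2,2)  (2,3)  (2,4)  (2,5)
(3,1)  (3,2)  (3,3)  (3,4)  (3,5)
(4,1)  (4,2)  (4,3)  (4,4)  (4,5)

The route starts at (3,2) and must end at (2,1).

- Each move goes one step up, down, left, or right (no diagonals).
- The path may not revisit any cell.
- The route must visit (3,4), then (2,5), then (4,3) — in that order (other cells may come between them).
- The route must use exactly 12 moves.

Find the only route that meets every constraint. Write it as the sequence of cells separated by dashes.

(3,2) - (3,3) - (3,4) - (2,4) - (2,5) - (3,5) - (4,5) - (4,4) - (4,3) - (4,2) - (4,1) - (3,1) - (2,1)

The waypoints must appear in the order (3,4), (2,5), (4,3), with no cell reused.
Route from (3,2): 2× right (reaching (3,4)), up to (2,4), right to (2,5), 2× down (reaching (4,5)), 4× left (reaching (4,1)), 2× up (reaching (2,1)) — 12 moves in all.
Check: order respected ((3,4) at step 2, (2,5) at step 4, (4,3) at step 8); 12 moves as required.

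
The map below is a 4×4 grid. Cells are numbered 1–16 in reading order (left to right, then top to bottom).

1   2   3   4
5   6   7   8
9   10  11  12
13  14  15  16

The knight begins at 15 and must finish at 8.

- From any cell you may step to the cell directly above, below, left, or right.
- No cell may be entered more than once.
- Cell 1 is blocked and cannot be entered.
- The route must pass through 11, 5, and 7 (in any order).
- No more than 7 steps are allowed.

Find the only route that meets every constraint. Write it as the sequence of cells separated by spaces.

15 11 10 9 5 6 7 8

The 7-move cap with required stops at 11, 5, 7 leaves no slack for detours.
Route from 15: up 1 to 11, left 2 to 9, up 1 to 5, right 3 to 8 — 7 moves in all.
Check: all required cells visited; 7 ≤ 7 moves.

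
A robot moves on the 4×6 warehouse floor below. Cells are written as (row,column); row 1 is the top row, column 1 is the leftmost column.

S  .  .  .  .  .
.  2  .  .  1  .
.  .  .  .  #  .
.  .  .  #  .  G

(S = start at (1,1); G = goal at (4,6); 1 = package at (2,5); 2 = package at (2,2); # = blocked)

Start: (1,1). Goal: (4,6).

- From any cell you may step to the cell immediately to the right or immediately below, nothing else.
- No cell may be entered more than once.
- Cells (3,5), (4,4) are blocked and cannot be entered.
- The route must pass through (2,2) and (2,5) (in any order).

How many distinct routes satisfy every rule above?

A right/down-only route from (1,1) to (4,6) makes exactly 3 down-moves and 5 right-moves in some order.
With no other constraints that would be C(8,3) = 56 routes.
A monotone route can only reach the required cells in the order (2,2), (2,5), so split there and multiply the segment counts (each segment already excludes blocked cells): (1,1)→(2,2): 2; (2,2)→(2,5): 1; (2,5)→(4,6): 1; product = 2.
That gives 2 routes.

2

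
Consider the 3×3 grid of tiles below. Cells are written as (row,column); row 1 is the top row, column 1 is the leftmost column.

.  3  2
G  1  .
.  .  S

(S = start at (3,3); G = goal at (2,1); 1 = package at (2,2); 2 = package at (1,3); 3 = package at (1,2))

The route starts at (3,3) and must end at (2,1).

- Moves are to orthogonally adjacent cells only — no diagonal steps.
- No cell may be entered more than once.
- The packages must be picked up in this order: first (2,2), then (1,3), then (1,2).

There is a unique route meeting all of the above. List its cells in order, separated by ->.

(3,3) -> (3,2) -> (2,2) -> (2,3) -> (1,3) -> (1,2) -> (1,1) -> (2,1)

The waypoints must appear in the order (2,2), (1,3), (1,2), with no cell reused.
Route from (3,3): left 1 to (3,2), up 1 to (2,2), right 1 to (2,3), up 1 to (1,3), left 2 to (1,1), down 1 to (2,1) — 7 moves in all.
Check: order respected (1 at step 2, 2 at step 4, 3 at step 5).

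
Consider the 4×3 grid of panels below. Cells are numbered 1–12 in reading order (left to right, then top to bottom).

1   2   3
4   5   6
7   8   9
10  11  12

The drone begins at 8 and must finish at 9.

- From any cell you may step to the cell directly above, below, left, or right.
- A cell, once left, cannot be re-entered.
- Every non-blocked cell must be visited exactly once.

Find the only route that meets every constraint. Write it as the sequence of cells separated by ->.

Need to visit all 12 open cells exactly once, starting at 8 and ending at 9.
Cell 3 has only two open neighbours (6 and 2), so the path must pass straight through it: one of those is the cell it's entered from and the other is where it exits.
Route from 8: up to 5, right to 6, up to 3, 2× left (reaching 1), 3× down (reaching 10), 2× right (reaching 12), up to 9 — 11 moves in all.
Check: all 12 open cells covered.

8 -> 5 -> 6 -> 3 -> 2 -> 1 -> 4 -> 7 -> 10 -> 11 -> 12 -> 9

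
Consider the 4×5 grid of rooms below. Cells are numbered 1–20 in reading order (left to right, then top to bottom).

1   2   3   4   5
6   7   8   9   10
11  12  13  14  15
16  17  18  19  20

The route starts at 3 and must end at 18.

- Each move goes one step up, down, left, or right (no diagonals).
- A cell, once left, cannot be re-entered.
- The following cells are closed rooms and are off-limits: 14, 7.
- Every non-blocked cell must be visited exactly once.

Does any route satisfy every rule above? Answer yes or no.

yes

One route that works: 3 → 2 → 1 → 6 → 11 → 16 → 17 → 12 → 13 → 8 → 9 → 4 → 5 → 10 → 15 → 20 → 19 → 18.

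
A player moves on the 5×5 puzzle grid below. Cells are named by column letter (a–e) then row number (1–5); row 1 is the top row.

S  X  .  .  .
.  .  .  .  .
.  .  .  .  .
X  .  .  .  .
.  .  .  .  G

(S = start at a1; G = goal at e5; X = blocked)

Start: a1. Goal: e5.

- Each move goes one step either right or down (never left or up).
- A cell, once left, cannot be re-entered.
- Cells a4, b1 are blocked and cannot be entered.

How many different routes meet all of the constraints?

30

A right/down-only route from a1 to e5 makes exactly 4 down-moves and 4 right-moves in some order.
With no other constraints that would be C(8,4) = 70 routes.
Subtract routes through each blocked cell (inclusion–exclusion for overlaps): − through b1: 35 − through a4: 5 → 30.
That gives 30 routes.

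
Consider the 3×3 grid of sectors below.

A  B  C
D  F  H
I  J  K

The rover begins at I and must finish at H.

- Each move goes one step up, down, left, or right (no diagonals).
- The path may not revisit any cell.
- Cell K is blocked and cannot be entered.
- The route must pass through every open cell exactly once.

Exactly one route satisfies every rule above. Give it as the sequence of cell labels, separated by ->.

I -> J -> F -> D -> A -> B -> C -> H

Need to visit all 8 open cells exactly once, starting at I and ending at H.
Cell J has only two open neighbours (F and I), so the path must pass straight through it: one of those is the cell it's entered from and the other is where it exits.
Route from I: right to J, up to F, left to D, up to A, 2× right (reaching C), down to H — 7 moves in all.
Check: all 8 open cells covered.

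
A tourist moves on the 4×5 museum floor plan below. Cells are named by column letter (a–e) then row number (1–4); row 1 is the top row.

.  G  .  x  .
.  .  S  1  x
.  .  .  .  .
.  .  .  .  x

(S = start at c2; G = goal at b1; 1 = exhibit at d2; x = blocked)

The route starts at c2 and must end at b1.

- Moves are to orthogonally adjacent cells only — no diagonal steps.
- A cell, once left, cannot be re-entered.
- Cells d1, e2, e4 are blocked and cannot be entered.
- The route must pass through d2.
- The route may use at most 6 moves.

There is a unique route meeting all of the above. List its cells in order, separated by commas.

c2, d2, d3, c3, b3, b2, b1

Any route must reach d2 and still end at b1 within 6 moves, so the order of the required stops is forced.
Route from c2: right 1 to d2, down 1 to d3, left 2 to b3, up 2 to b1 — 6 moves in all.
Check: all required cells visited; 6 ≤ 6 moves.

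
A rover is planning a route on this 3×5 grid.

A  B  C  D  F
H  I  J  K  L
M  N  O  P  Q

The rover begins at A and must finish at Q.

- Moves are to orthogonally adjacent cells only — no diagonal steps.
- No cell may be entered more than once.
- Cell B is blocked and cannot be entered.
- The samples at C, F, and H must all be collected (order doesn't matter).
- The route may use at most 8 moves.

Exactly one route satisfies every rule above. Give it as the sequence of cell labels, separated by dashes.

The 8-move cap with required stops at C, F, H leaves no slack for detours.
Route from A: down to H, 2× right (reaching J), up to C, 2× right (reaching F), 2× down (reaching Q) — 8 moves in all.
Check: all required cells visited; 8 ≤ 8 moves.

A - H - I - J - C - D - F - L - Q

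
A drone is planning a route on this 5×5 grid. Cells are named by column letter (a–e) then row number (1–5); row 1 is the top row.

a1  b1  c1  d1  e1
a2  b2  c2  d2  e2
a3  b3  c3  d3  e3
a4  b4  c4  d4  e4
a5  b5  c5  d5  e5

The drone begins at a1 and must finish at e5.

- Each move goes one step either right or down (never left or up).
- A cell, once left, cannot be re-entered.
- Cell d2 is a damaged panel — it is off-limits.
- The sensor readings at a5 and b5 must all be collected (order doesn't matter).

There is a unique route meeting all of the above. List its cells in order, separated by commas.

a1, a2, a3, a4, a5, b5, c5, d5, e5

Moves only go right or down, so the column and row indices never decrease.
Route from a1: down 4 to a5, right 4 to e5 — 8 moves in all.
Check: all required cells visited.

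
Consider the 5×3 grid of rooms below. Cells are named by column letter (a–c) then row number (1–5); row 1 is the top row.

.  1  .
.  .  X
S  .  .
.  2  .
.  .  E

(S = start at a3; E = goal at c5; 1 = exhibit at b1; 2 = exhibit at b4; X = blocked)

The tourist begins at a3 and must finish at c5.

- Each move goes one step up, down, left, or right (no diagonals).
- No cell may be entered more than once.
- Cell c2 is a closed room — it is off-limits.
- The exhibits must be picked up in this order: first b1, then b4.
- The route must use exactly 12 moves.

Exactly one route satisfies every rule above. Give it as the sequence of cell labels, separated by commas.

a3, a2, a1, b1, b2, b3, c3, c4, b4, a4, a5, b5, c5

The waypoints must appear in the order b1, b4, with no cell reused.
Route from a3: 2× up (reaching a1), right to b1, 2× down (reaching b3), right to c3, down to c4, 2× left (reaching a4), down to a5, 2× right (reaching c5) — 12 moves in all.
Check: order respected (1 at step 3, 2 at step 8); 12 moves as required.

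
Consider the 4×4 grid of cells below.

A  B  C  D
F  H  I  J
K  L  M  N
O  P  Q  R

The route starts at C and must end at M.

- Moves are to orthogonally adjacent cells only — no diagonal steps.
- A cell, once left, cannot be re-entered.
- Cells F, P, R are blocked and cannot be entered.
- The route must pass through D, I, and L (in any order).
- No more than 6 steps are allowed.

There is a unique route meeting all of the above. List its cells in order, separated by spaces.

The 6-move cap with required stops at D, I, L leaves no slack for detours.
Route from C: right to D, down to J, 2× left (reaching H), down to L, right to M — 6 moves in all.
Check: all required cells visited; 6 ≤ 6 moves.

C D J I H L M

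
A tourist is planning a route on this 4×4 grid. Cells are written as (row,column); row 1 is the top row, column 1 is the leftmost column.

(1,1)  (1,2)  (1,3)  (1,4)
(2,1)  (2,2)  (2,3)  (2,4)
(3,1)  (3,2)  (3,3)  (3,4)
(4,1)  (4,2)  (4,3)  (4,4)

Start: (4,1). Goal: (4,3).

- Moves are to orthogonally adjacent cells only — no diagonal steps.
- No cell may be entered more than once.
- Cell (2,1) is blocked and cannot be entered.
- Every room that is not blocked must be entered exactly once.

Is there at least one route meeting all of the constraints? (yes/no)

Cell (1,1) has only one open neighbour but is neither the start nor the goal, so a Hamiltonian route would have to both enter and leave it through the same neighbour — impossible without revisiting.

no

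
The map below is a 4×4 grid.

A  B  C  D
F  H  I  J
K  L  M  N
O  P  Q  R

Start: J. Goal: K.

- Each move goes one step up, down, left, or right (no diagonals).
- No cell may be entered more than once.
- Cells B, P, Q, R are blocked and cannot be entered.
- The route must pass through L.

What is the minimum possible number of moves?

Any route passes through L somewhere between J and K. Summing Manhattan distances along the two legs (J → L → K) gives a lower bound of 3 + 1 = 4 moves.
A route of 4 moves achieves this: J → N → M → L → K.
Since 4 matches the lower bound, it is optimal.

4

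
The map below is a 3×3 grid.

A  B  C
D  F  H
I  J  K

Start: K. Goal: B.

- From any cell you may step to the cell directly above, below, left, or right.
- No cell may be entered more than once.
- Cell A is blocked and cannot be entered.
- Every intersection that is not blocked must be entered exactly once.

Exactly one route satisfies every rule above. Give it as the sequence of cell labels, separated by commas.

Need to visit all 8 open cells exactly once, starting at K and ending at B.
Cell D has only two open neighbours (I and F), so the path must pass straight through it: one of those is the cell it's entered from and the other is where it exits.
Route from K: 2× left (reaching I), up to D, 2× right (reaching H), up to C, left to B — 7 moves in all.
Check: all 8 open cells covered.

K, J, I, D, F, H, C, B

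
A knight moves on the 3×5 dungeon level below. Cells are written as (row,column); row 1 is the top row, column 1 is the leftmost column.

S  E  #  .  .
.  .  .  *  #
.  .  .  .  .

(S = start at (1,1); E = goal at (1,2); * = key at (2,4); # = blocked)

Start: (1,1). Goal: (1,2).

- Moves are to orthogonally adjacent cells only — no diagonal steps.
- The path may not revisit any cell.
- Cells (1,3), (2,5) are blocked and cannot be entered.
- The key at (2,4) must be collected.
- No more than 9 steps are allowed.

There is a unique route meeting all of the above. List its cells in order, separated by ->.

(1,1) -> (2,1) -> (3,1) -> (3,2) -> (3,3) -> (3,4) -> (2,4) -> (2,3) -> (2,2) -> (1,2)

Any route must reach (2,4) and still end at (1,2) within 9 moves, so the order of the required stops is forced.
Route from (1,1): down 2 to (3,1), right 3 to (3,4), up 1 to (2,4), left 2 to (2,2), up 1 to (1,2) — 9 moves in all.
Check: all required cells visited; 9 ≤ 9 moves.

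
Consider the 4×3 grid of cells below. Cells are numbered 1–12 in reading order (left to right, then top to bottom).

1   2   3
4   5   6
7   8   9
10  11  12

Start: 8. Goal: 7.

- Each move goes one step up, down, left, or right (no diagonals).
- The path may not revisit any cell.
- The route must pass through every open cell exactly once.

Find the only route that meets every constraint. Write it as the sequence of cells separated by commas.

Need to visit all 12 open cells exactly once, starting at 8 and ending at 7.
Cell 12 has only two open neighbours (9 and 11), so the path must pass straight through it: one of those is the cell it's entered from and the other is where it exits.
Route from 8: up to 5, left to 4, up to 1, 2× right (reaching 3), 3× down (reaching 12), 2× left (reaching 10), up to 7 — 11 moves in all.
Check: all 12 open cells covered.

8, 5, 4, 1, 2, 3, 6, 9, 12, 11, 10, 7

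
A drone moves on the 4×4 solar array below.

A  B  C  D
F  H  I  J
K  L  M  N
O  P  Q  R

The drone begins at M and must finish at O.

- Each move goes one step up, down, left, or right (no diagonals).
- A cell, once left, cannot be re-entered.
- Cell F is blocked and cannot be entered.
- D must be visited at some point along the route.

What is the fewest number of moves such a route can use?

Any route passes through D somewhere between M and O. Summing Manhattan distances along the two legs (M → D → O) gives a lower bound of 3 + 6 = 9 moves.
A route of 9 moves achieves this: M → I → C → D → J → N → R → Q → P → O.
Since 9 matches the lower bound, it is optimal.

9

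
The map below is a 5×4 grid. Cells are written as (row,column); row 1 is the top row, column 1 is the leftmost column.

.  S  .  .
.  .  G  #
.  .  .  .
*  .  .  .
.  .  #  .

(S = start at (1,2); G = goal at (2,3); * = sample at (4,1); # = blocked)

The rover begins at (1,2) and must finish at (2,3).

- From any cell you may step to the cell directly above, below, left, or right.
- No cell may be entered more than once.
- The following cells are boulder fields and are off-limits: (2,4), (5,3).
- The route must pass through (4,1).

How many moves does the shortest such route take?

8

Any route passes through (4,1) somewhere between (1,2) and (2,3). Summing Manhattan distances along the two legs ((1,2) → (4,1) → (2,3)) gives a lower bound of 4 + 4 = 8 moves.
A route of 8 moves achieves this: (1,2) → (2,2) → (3,2) → (3,1) → (4,1) → (4,2) → (4,3) → (3,3) → (2,3).
Since 8 matches the lower bound, it is optimal.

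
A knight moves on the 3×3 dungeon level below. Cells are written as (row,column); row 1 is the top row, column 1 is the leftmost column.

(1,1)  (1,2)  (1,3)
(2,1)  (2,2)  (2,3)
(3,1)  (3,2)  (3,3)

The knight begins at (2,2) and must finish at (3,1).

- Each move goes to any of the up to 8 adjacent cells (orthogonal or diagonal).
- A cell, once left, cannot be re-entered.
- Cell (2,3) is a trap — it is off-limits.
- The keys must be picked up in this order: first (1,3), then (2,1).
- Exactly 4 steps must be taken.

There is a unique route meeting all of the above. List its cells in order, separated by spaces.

The waypoints must appear in the order (1,3), (2,1), with no cell reused.
Route from (2,2): up-right 1 to (1,3), left 1 to (1,2), down-left 1 to (2,1), down 1 to (3,1) — 4 moves in all.
Check: order respected ((1,3) at step 1, (2,1) at step 3); 4 moves as required.

(2,2) (1,3) (1,2) (2,1) (3,1)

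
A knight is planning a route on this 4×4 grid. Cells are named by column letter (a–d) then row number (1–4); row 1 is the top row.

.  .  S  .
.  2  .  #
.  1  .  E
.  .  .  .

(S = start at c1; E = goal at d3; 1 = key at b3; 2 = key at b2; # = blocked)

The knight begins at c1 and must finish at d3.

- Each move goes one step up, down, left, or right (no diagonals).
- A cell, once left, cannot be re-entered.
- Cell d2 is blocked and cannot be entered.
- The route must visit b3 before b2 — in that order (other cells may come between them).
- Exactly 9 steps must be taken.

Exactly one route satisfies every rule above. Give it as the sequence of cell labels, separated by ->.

c1 -> b1 -> a1 -> a2 -> a3 -> b3 -> b2 -> c2 -> c3 -> d3

The waypoints must appear in the order b3, b2, with no cell reused.
Route from c1: left 2 to a1, down 2 to a3, right 1 to b3, up 1 to b2, right 1 to c2, down 1 to c3, right 1 to d3 — 9 moves in all.
Check: order respected (1 at step 5, 2 at step 6); 9 moves as required.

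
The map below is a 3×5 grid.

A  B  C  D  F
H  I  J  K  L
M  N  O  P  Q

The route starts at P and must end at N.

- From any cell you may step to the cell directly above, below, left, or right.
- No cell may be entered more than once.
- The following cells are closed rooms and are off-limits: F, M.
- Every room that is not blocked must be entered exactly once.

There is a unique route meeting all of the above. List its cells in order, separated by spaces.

Need to visit all 13 open cells exactly once, starting at P and ending at N.
Cell D has only two open neighbours (K and C), so the path must pass straight through it: one of those is the cell it's entered from and the other is where it exits.
Route from P: right to Q, up to L, left to K, up to D, 3× left (reaching A), down to H, 2× right (reaching J), down to O, left to N — 12 moves in all.
Check: all 13 open cells covered.

P Q L K D C B A H I J O N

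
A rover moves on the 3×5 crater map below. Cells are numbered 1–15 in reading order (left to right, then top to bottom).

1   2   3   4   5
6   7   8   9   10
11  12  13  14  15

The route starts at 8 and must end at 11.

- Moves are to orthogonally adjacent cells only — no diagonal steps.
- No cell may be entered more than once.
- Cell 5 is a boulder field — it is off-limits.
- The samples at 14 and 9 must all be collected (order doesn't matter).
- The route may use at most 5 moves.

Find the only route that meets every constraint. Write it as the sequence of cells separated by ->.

8 -> 9 -> 14 -> 13 -> 12 -> 11

The budget equals the shortest possible length, so every move has to be on a shortest route through the required cells.
Route from 8: right to 9, down to 14, 3× left (reaching 11) — 5 moves in all.
Check: all required cells visited; 5 ≤ 5 moves.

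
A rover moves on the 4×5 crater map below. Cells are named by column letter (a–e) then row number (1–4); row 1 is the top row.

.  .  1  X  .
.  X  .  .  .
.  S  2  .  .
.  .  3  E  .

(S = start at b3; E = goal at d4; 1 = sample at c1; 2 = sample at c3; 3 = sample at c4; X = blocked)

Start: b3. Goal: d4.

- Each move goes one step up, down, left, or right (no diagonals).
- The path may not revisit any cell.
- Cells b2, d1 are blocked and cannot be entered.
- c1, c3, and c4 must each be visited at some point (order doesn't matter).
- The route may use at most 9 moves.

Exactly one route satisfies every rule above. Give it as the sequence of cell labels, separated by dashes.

b3 - a3 - a2 - a1 - b1 - c1 - c2 - c3 - c4 - d4

Any route must reach c1, c3, and c4 and still end at d4 within 9 moves, so the order of the required stops is forced.
Route from b3: left to a3, 2× up (reaching a1), 2× right (reaching c1), 3× down (reaching c4), right to d4 — 9 moves in all.
Check: all required cells visited; 9 ≤ 9 moves.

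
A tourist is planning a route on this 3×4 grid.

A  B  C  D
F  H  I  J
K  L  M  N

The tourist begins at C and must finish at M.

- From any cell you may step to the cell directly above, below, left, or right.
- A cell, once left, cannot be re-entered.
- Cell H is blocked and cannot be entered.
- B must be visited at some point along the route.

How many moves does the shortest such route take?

Any route passes through B somewhere between C and M. Summing Manhattan distances along the two legs (C → B → M) gives a lower bound of 1 + 3 = 4 moves.
The shortest route satisfying every rule uses 6 moves: C → B → A → F → K → L → M.
The no-revisit rule (legs can't share cells) pushes the minimum above the 4-move bound; an exhaustive check rules out every length from 4 to 5, leaving 6 as the minimum.

6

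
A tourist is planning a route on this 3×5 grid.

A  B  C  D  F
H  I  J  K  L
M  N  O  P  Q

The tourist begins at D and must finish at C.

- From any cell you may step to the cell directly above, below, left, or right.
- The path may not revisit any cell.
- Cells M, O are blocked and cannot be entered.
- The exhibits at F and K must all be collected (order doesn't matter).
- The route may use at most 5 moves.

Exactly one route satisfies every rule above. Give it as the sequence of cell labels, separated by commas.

D, F, L, K, J, C

The budget equals the shortest possible length, so every move has to be on a shortest route through the required cells.
Route from D: right 1 to F, down 1 to L, left 2 to J, up 1 to C — 5 moves in all.
Check: all required cells visited; 5 ≤ 5 moves.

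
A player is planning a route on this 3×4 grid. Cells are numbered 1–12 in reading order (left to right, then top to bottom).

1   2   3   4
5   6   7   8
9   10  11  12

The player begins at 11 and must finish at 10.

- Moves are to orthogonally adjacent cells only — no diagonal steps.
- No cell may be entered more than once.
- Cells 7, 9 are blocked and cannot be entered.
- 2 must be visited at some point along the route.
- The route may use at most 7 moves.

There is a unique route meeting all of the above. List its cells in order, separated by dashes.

11 - 12 - 8 - 4 - 3 - 2 - 6 - 10

The 7-move cap with required stops at 2 leaves no slack for detours.
Route from 11: right 1 to 12, up 2 to 4, left 2 to 2, down 2 to 10 — 7 moves in all.
Check: all required cells visited; 7 ≤ 7 moves.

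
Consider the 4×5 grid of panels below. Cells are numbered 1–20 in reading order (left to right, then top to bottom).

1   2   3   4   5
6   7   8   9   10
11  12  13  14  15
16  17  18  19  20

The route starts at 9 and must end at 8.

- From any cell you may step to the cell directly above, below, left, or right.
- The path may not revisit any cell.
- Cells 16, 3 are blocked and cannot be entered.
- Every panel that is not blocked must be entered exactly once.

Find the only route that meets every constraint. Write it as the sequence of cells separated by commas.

Need to visit all 18 open cells exactly once, starting at 9 and ending at 8.
Cell 2 has only two open neighbours (7 and 1), so the path must pass straight through it: one of those is the cell it's entered from and the other is where it exits.
Route from 9: up 1 to 4, right 1 to 5, down 3 to 20, left 1 to 19, up 1 to 14, left 1 to 13, down 1 to 18, left 1 to 17, up 1 to 12, left 1 to 11, up 2 to 1, right 1 to 2, down 1 to 7, right 1 to 8 — 17 moves in all.
Check: all 18 open cells covered.

9, 4, 5, 10, 15, 20, 19, 14, 13, 18, 17, 12, 11, 6, 1, 2, 7, 8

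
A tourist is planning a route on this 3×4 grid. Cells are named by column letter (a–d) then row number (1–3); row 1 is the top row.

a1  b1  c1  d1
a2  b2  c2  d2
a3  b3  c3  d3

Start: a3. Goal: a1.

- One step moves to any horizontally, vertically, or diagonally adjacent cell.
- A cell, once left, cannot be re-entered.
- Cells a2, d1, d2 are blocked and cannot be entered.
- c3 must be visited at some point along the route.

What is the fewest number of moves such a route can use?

4

Any route passes through c3 somewhere between a3 and a1. Summing Chebyshev distances along the two legs (a3 → c3 → a1) gives a lower bound of 2 + 2 = 4 moves.
A route of 4 moves achieves this: a3 → b3 → c3 → b2 → a1.
Since 4 matches the lower bound, it is optimal.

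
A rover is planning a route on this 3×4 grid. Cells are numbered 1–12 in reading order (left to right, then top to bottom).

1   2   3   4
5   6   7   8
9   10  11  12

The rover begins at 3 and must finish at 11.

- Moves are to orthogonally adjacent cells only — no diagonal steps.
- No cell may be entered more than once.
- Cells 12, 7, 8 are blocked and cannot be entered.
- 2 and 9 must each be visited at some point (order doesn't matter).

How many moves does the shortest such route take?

Any route passes through 2 and 9 in some order between 3 and 11. Summing Manhattan distances along each leg and taking the cheapest ordering (3 → 2 → 9 → 11) gives a lower bound of 1 + 3 + 2 = 6 moves.
A route of 6 moves achieves this: 3 → 2 → 6 → 5 → 9 → 10 → 11.
Since 6 matches the lower bound, it is optimal.

6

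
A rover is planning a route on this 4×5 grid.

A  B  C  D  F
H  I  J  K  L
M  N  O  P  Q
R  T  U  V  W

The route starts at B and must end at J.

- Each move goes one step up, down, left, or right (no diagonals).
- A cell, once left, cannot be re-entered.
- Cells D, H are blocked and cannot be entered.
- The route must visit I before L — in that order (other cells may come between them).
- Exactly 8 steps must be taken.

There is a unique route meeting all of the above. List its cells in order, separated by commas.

The waypoints must appear in the order I, L, with no cell reused.
Route from B: 2× down (reaching N), 3× right (reaching Q), up to L, 2× left (reaching J) — 8 moves in all.
Check: order respected (I at step 1, L at step 6); 8 moves as required.

B, I, N, O, P, Q, L, K, J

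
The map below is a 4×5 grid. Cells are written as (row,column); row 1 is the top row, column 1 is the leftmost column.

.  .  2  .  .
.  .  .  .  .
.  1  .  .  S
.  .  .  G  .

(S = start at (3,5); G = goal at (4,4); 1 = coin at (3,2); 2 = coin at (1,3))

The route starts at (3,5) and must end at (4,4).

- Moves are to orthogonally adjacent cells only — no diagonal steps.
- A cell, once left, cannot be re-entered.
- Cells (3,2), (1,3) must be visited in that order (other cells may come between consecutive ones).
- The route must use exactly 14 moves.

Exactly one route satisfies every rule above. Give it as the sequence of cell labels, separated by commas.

The waypoints must appear in the order (3,2), (1,3), with no cell reused.
Route from (3,5): left 3 to (3,2), up 1 to (2,2), right 1 to (2,3), up 1 to (1,3), left 2 to (1,1), down 3 to (4,1), right 3 to (4,4) — 14 moves in all.
Check: order respected (1 at step 3, 2 at step 6); 14 moves as required.

(3,5), (3,4), (3,3), (3,2), (2,2), (2,3), (1,3), (1,2), (1,1), (2,1), (3,1), (4,1), (4,2), (4,3), (4,4)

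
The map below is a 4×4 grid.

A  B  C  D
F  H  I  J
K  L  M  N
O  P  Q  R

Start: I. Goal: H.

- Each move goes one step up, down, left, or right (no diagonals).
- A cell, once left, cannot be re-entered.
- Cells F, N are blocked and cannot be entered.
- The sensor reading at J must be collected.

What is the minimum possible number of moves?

5

Any route passes through J somewhere between I and H. Summing Manhattan distances along the two legs (I → J → H) gives a lower bound of 1 + 2 = 3 moves.
The shortest route satisfying every rule uses 5 moves: I → J → D → C → B → H.
The no-revisit rule (legs can't share cells) pushes the minimum above the 3-move bound; an exhaustive check rules out every length from 3 to 4, leaving 5 as the minimum.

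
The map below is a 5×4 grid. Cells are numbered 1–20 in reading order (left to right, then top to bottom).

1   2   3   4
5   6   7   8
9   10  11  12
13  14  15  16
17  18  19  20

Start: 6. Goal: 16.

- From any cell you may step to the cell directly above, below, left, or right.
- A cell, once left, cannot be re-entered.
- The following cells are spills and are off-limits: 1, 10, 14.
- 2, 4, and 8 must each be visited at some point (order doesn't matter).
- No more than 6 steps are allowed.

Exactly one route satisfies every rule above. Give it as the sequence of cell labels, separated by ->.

Any route must reach 2, 4, and 8 and still end at 16 within 6 moves, so the order of the required stops is forced.
Route from 6: up 1 to 2, right 2 to 4, down 3 to 16 — 6 moves in all.
Check: all required cells visited; 6 ≤ 6 moves.

6 -> 2 -> 3 -> 4 -> 8 -> 12 -> 16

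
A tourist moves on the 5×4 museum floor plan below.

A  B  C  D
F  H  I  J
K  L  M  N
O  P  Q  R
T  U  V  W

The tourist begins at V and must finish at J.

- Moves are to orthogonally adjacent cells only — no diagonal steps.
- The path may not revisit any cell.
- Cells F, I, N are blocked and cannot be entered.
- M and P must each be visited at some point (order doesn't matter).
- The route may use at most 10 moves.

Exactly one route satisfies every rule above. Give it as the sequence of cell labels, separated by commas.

Any route must reach M and P and still end at J within 10 moves, so the order of the required stops is forced.
Route from V: left 1 to U, up 1 to P, right 1 to Q, up 1 to M, left 1 to L, up 2 to B, right 2 to D, down 1 to J — 10 moves in all.
Check: all required cells visited; 10 ≤ 10 moves.

V, U, P, Q, M, L, H, B, C, D, J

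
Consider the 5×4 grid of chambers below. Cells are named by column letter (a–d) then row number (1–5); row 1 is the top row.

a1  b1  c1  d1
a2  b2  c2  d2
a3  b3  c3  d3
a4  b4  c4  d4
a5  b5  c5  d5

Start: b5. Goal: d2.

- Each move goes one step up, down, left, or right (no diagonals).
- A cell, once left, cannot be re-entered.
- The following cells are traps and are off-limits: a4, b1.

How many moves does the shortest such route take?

The Manhattan distance from b5 to d2 is |5−2| + |2−4| = 5, so at least 5 moves are needed.
A route of 5 moves achieves this: b5 → b4 → b3 → b2 → c2 → d2.
Since 5 matches the lower bound, it is optimal.

5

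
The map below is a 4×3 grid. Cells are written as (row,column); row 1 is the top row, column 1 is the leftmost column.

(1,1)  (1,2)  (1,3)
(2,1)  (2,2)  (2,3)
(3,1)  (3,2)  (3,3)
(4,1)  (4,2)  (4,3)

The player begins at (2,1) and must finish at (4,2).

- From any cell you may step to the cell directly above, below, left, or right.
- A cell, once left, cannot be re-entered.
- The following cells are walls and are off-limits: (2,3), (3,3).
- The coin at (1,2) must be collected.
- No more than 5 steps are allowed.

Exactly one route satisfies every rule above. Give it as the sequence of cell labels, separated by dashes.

The 5-move cap with required stops at (1,2) leaves no slack for detours.
Route from (2,1): up 1 to (1,1), right 1 to (1,2), down 3 to (4,2) — 5 moves in all.
Check: all required cells visited; 5 ≤ 5 moves.

(2,1) - (1,1) - (1,2) - (2,2) - (3,2) - (4,2)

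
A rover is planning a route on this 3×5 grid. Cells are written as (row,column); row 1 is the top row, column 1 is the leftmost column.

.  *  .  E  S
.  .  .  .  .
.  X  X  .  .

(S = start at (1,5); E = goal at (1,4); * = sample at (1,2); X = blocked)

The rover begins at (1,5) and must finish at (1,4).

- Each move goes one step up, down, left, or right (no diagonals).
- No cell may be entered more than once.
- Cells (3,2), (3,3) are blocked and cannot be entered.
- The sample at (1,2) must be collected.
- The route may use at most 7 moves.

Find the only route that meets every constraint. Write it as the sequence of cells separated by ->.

(1,5) -> (2,5) -> (2,4) -> (2,3) -> (2,2) -> (1,2) -> (1,3) -> (1,4)

Any route must reach (1,2) and still end at (1,4) within 7 moves, so the order of the required stops is forced.
Route from (1,5): down to (2,5), 3× left (reaching (2,2)), up to (1,2), 2× right (reaching (1,4)) — 7 moves in all.
Check: all required cells visited; 7 ≤ 7 moves.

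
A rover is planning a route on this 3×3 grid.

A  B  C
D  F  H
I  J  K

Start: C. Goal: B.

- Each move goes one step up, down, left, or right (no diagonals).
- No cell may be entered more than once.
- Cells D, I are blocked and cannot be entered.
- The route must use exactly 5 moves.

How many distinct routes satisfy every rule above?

1

Need simple routes of exactly 5 moves from C to B (Manhattan distance 1, so 2 moves are spent on a detour and 2 undoing it).
Enumerating: C H K J F B.
That gives 1 route.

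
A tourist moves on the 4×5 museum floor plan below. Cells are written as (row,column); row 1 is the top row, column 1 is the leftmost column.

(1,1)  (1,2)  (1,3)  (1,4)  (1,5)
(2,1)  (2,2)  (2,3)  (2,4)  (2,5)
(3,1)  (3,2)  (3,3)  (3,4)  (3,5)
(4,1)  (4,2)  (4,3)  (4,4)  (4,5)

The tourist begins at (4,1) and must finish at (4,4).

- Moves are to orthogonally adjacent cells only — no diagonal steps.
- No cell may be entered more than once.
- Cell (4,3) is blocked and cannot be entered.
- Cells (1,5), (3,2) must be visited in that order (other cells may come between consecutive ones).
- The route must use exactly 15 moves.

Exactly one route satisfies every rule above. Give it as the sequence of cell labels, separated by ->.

(4,1) -> (3,1) -> (2,1) -> (1,1) -> (1,2) -> (1,3) -> (1,4) -> (1,5) -> (2,5) -> (2,4) -> (2,3) -> (2,2) -> (3,2) -> (3,3) -> (3,4) -> (4,4)

The waypoints must appear in the order (1,5), (3,2), with no cell reused.
Route from (4,1): 3× up (reaching (1,1)), 4× right (reaching (1,5)), down to (2,5), 3× left (reaching (2,2)), down to (3,2), 2× right (reaching (3,4)), down to (4,4) — 15 moves in all.
Check: order respected ((1,5) at step 7, (3,2) at step 12); 15 moves as required.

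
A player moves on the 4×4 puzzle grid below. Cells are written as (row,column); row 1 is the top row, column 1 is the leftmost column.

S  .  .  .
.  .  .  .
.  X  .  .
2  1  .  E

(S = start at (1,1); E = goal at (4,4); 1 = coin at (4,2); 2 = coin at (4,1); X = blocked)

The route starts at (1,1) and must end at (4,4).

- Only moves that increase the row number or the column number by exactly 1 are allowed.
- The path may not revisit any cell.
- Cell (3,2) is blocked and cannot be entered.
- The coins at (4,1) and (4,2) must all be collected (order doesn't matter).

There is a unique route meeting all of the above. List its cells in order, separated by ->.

Moves only go right or down, so the column and row indices never decrease.
Route from (1,1): down 3 to (4,1), right 3 to (4,4) — 6 moves in all.
Check: all required cells visited.

(1,1) -> (2,1) -> (3,1) -> (4,1) -> (4,2) -> (4,3) -> (4,4)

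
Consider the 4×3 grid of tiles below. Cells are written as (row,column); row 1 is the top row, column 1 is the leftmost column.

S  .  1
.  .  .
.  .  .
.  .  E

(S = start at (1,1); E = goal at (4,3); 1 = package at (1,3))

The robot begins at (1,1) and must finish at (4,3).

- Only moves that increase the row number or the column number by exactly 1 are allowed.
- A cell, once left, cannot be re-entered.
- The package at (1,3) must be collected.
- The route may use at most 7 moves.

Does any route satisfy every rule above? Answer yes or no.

One route that works: (1,1) → (1,2) → (1,3) → (2,3) → (3,3) → (4,3).

yes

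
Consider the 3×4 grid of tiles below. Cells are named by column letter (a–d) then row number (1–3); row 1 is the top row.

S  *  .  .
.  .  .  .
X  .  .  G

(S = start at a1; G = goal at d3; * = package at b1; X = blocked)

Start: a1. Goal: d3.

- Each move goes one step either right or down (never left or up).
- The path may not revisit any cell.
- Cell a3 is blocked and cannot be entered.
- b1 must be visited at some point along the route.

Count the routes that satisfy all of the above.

6

A right/down-only route from a1 to d3 makes exactly 2 down-moves and 3 right-moves in some order.
With no other constraints that would be C(5,2) = 10 routes.
Split at b1 and multiply the segment counts (each segment already excludes blocked cells): a1→b1: 1; b1→d3: 6; product = 6.
That gives 6 routes.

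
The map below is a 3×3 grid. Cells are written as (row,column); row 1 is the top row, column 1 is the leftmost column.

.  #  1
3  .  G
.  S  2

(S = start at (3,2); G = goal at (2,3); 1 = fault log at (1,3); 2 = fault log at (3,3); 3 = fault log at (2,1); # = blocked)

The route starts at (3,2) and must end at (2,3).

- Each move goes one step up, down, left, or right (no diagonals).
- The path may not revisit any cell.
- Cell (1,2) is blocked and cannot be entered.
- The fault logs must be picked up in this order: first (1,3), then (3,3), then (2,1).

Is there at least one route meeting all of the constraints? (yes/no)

(1,3) must be visited but has only one open neighbour ((2,3)), and it is neither the start nor the goal — the route would have to enter and leave through (2,3), re-entering it.

no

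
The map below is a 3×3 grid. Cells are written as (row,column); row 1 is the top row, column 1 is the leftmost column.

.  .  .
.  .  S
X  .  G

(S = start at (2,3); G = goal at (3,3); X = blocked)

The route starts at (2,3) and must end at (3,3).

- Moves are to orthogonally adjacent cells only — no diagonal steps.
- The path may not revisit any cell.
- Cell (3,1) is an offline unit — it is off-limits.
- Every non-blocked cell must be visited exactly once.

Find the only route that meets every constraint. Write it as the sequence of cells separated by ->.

(2,3) -> (1,3) -> (1,2) -> (1,1) -> (2,1) -> (2,2) -> (3,2) -> (3,3)

Need to visit all 8 open cells exactly once, starting at (2,3) and ending at (3,3).
Cell (1,3) has only two open neighbours ((2,3) and (1,2)), so the path must pass straight through it: one of those is the cell it's entered from and the other is where it exits.
Route from (2,3): up to (1,3), 2× left (reaching (1,1)), down to (2,1), right to (2,2), down to (3,2), right to (3,3) — 7 moves in all.
Check: all 8 open cells covered.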